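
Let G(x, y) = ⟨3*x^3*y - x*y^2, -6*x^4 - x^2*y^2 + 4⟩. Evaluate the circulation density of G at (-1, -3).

51

∂G₂/∂x = -24*x^3 - 2*x*y^2
∂G₁/∂y = 3*x^3 - 2*x*y
Scalar curl = -27*x^3 - 2*x*y^2 + 2*x*y
At (-1, -3): 51.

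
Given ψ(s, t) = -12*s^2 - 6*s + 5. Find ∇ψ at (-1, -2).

∂ψ/∂s = -24*s - 6
∂ψ/∂t = 0
∇ψ = (-24*s - 6, 0)
At (-1, -2): (18, 0).

(18, 0)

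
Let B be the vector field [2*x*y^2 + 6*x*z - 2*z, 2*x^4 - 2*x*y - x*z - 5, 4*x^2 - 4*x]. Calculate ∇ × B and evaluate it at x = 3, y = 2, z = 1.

(3, -4, 187)

(∇×B)₁ = ∂B₃/∂y − ∂B₂/∂z = x
(∇×B)₂ = ∂B₁/∂z − ∂B₃/∂x = -2*x + 2
(∇×B)₃ = ∂B₂/∂x − ∂B₁/∂y = 8*x^3 - 4*x*y - 2*y - z
∇×B = (x, -2*x + 2, 8*x^3 - 4*x*y - 2*y - z)
At (3, 2, 1): (3, -4, 187).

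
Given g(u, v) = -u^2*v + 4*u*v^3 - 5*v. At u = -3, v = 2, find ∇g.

(44, -158)

∂g/∂u = -2*u*v + 4*v^3
∂g/∂v = -u^2 + 12*u*v^2 - 5
∇g = (-2*u*v + 4*v^3, -u^2 + 12*u*v^2 - 5)
At (-3, 2): (44, -158).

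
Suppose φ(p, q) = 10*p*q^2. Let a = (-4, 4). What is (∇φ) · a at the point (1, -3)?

-600

∂φ/∂p = 10*q^2
∂φ/∂q = 20*p*q
∇φ at (1, -3) = (90, -60)
∇φ · a = (90)(-4) + (-60)(4) = -600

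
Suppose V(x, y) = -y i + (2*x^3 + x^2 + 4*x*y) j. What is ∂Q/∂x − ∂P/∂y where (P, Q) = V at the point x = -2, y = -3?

9

∂V₂/∂x = 6*x^2 + 2*x + 4*y
∂V₁/∂y = -1
Scalar curl = 6*x^2 + 2*x + 4*y + 1
At (-2, -3): 9.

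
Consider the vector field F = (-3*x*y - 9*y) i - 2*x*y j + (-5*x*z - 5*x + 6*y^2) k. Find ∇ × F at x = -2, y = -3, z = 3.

(∇×F)₁ = ∂F₃/∂y − ∂F₂/∂z = 12*y
(∇×F)₂ = ∂F₁/∂z − ∂F₃/∂x = 5*z + 5
(∇×F)₃ = ∂F₂/∂x − ∂F₁/∂y = 3*x - 2*y + 9
∇×F = (12*y, 5*z + 5, 3*x - 2*y + 9)
At (-2, -3, 3): (-36, 20, 9).

(-36, 20, 9)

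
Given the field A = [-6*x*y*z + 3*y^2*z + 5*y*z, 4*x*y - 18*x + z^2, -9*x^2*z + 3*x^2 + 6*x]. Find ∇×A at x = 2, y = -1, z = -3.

(6, -116, -61)

(∇×A)₁ = ∂A₃/∂y − ∂A₂/∂z = -2*z
(∇×A)₂ = ∂A₁/∂z − ∂A₃/∂x = -6*x*y + 18*x*z - 6*x + 3*y^2 + 5*y - 6
(∇×A)₃ = ∂A₂/∂x − ∂A₁/∂y = 6*x*z - 6*y*z + 4*y - 5*z - 18
∇×A = (-2*z, -6*x*y + 18*x*z - 6*x + 3*y^2 + 5*y - 6, 6*x*z - 6*y*z + 4*y - 5*z - 18)
At (2, -1, -3): (6, -116, -61).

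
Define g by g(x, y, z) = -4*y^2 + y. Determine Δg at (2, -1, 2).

∂²g/∂x² = 0
∂²g/∂y² = -8
∂²g/∂z² = 0
∇²g = -8
At (2, -1, 2): -8.

-8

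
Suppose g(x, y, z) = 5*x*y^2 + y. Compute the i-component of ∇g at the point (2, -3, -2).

(∇g)_1 = ∂g/∂x = 5*y^2
At (2, -3, -2): 45.

45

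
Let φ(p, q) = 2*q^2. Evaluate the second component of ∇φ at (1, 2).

(∇φ)_2 = ∂φ/∂q = 4*q
At (1, 2): 8.

8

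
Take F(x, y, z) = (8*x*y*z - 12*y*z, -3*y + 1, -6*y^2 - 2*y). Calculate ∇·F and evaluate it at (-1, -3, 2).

-51

∂F₁/∂x = 8*y*z
∂F₂/∂y = -3
∂F₃/∂z = 0
∇·F = 8*y*z - 3
At (-1, -3, 2): -51.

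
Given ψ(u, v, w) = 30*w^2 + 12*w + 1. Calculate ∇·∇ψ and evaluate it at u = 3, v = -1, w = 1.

∂²ψ/∂u² = 0
∂²ψ/∂v² = 0
∂²ψ/∂w² = 60
∇²ψ = 60
At (3, -1, 1): 60.

60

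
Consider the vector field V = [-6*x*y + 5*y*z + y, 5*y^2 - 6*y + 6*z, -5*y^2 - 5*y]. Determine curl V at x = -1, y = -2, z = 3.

(9, -10, -22)

(∇×V)₁ = ∂V₃/∂y − ∂V₂/∂z = -10*y - 11
(∇×V)₂ = ∂V₁/∂z − ∂V₃/∂x = 5*y
(∇×V)₃ = ∂V₂/∂x − ∂V₁/∂y = 6*x - 5*z - 1
∇×V = (-10*y - 11, 5*y, 6*x - 5*z - 1)
At (-1, -2, 3): (9, -10, -22).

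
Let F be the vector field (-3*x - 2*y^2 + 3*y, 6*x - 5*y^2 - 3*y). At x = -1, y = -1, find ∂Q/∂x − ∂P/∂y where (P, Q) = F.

∂F₂/∂x = 6
∂F₁/∂y = -4*y + 3
Scalar curl = 4*y + 3
At (-1, -1): -1.

-1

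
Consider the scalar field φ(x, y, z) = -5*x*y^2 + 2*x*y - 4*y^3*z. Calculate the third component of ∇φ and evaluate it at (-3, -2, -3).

(∇φ)_3 = ∂φ/∂z = -4*y^3
At (-3, -2, -3): 32.

32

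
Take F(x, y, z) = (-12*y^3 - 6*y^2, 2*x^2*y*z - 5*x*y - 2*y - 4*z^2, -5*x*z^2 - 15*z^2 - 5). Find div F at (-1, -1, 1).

∂F₁/∂x = 0
∂F₂/∂y = 2*x^2*z - 5*x - 2
∂F₃/∂z = -10*x*z - 30*z
∇·F = 2*x^2*z - 10*x*z - 5*x - 30*z - 2
At (-1, -1, 1): -15.

-15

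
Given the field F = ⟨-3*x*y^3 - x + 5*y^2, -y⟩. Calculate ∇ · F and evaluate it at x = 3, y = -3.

79

∂F₁/∂x = -3*y^3 - 1
∂F₂/∂y = -1
∇·F = -3*y^3 - 2
At (3, -3): 79.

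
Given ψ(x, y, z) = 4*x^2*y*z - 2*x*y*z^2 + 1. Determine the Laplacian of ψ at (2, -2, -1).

32

∂²ψ/∂x² = 8*y*z
∂²ψ/∂y² = 0
∂²ψ/∂z² = -4*x*y
∇²ψ = -4*x*y + 8*y*z
At (2, -2, -1): 32.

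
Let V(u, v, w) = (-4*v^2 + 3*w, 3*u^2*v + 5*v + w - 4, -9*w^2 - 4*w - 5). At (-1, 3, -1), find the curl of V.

(-1, 3, 6)

(∇×V)₁ = ∂V₃/∂v − ∂V₂/∂w = -1
(∇×V)₂ = ∂V₁/∂w − ∂V₃/∂u = 3
(∇×V)₃ = ∂V₂/∂u − ∂V₁/∂v = 6*u*v + 8*v
∇×V = (-1, 3, 6*u*v + 8*v)
At (-1, 3, -1): (-1, 3, 6).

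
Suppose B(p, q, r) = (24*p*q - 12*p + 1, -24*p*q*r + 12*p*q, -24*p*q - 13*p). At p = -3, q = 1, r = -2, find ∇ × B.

(0, 37, 132)

(∇×B)₁ = ∂B₃/∂q − ∂B₂/∂r = 24*p*q - 24*p
(∇×B)₂ = ∂B₁/∂r − ∂B₃/∂p = 24*q + 13
(∇×B)₃ = ∂B₂/∂p − ∂B₁/∂q = -24*p - 24*q*r + 12*q
∇×B = (24*p*q - 24*p, 24*q + 13, -24*p - 24*q*r + 12*q)
At (-3, 1, -2): (0, 37, 132).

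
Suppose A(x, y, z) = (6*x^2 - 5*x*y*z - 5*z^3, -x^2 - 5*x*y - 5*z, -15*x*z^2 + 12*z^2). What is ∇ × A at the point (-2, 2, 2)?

(5, 20, -26)

(∇×A)₁ = ∂A₃/∂y − ∂A₂/∂z = 5
(∇×A)₂ = ∂A₁/∂z − ∂A₃/∂x = -5*x*y
(∇×A)₃ = ∂A₂/∂x − ∂A₁/∂y = 5*x*z - 2*x - 5*y
∇×A = (5, -5*x*y, 5*x*z - 2*x - 5*y)
At (-2, 2, 2): (5, 20, -26).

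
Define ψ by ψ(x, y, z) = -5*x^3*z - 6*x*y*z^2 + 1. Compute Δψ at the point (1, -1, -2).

72

∂²ψ/∂x² = -30*x*z
∂²ψ/∂y² = 0
∂²ψ/∂z² = -12*x*y
∇²ψ = -12*x*y - 30*x*z
At (1, -1, -2): 72.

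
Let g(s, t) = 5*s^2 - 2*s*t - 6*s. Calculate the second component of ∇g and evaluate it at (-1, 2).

(∇g)_2 = ∂g/∂t = -2*s
At (-1, 2): 2.

2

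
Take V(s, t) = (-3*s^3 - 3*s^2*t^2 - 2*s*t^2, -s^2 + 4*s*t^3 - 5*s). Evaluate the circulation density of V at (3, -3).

∂V₂/∂s = -2*s + 4*t^3 - 5
∂V₁/∂t = -6*s^2*t - 4*s*t
Scalar curl = 6*s^2*t + 4*s*t - 2*s + 4*t^3 - 5
At (3, -3): -317.

-317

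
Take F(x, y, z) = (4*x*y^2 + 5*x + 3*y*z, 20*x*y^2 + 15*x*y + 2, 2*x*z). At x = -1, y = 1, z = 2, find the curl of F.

(0, -1, 37)

(∇×F)₁ = ∂F₃/∂y − ∂F₂/∂z = 0
(∇×F)₂ = ∂F₁/∂z − ∂F₃/∂x = 3*y - 2*z
(∇×F)₃ = ∂F₂/∂x − ∂F₁/∂y = -8*x*y + 20*y^2 + 15*y - 3*z
∇×F = (0, 3*y - 2*z, -8*x*y + 20*y^2 + 15*y - 3*z)
At (-1, 1, 2): (0, -1, 37).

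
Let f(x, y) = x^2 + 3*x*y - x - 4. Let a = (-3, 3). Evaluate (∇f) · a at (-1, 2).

∂f/∂x = 2*x + 3*y - 1
∂f/∂y = 3*x
∇f at (-1, 2) = (3, -3)
∇f · a = (3)(-3) + (-3)(3) = -18

-18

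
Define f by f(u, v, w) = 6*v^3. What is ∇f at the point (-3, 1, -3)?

∂f/∂u = 0
∂f/∂v = 18*v^2
∂f/∂w = 0
∇f = (0, 18*v^2, 0)
At (-3, 1, -3): (0, 18, 0).

(0, 18, 0)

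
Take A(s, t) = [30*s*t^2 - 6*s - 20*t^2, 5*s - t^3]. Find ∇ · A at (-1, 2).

∂A₁/∂s = 30*t^2 - 6
∂A₂/∂t = -3*t^2
∇·A = 27*t^2 - 6
At (-1, 2): 102.

102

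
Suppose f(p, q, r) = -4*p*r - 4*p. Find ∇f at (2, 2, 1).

(-8, 0, -8)

∂f/∂p = -4*r - 4
∂f/∂q = 0
∂f/∂r = -4*p
∇f = (-4*r - 4, 0, -4*p)
At (2, 2, 1): (-8, 0, -8).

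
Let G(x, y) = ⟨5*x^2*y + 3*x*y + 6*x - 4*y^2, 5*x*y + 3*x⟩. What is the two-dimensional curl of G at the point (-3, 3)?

6

∂G₂/∂x = 5*y + 3
∂G₁/∂y = 5*x^2 + 3*x - 8*y
Scalar curl = -5*x^2 - 3*x + 13*y + 3
At (-3, 3): 6.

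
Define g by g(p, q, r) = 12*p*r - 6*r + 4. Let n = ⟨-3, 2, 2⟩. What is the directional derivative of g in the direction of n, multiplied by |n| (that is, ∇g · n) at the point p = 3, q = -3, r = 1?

∂g/∂p = 12*r
∂g/∂q = 0
∂g/∂r = 12*p - 6
∇g at (3, -3, 1) = (12, 0, 30)
∇g · n = (12)(-3) + (0)(2) + (30)(2) = 24

24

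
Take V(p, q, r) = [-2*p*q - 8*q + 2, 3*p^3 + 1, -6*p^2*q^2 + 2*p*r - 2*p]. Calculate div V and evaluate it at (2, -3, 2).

10

∂V₁/∂p = -2*q
∂V₂/∂q = 0
∂V₃/∂r = 2*p
∇·V = 2*p - 2*q
At (2, -3, 2): 10.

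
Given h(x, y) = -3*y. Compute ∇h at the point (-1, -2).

(0, -3)

∂h/∂x = 0
∂h/∂y = -3
∇h = (0, -3)
At (-1, -2): (0, -3).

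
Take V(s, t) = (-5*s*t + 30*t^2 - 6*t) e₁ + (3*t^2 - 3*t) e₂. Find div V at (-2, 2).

-1

∂V₁/∂s = -5*t
∂V₂/∂t = 6*t - 3
∇·V = t - 3
At (-2, 2): -1.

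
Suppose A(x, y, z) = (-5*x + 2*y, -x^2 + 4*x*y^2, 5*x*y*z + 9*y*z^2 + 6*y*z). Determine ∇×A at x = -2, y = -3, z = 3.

(∇×A)₁ = ∂A₃/∂y − ∂A₂/∂z = 5*x*z + 9*z^2 + 6*z
(∇×A)₂ = ∂A₁/∂z − ∂A₃/∂x = -5*y*z
(∇×A)₃ = ∂A₂/∂x − ∂A₁/∂y = -2*x + 4*y^2 - 2
∇×A = (5*x*z + 9*z^2 + 6*z, -5*y*z, -2*x + 4*y^2 - 2)
At (-2, -3, 3): (69, 45, 38).

(69, 45, 38)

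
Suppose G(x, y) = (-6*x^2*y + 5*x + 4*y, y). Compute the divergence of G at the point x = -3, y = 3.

114

∂G₁/∂x = -12*x*y + 5
∂G₂/∂y = 1
∇·G = -12*x*y + 6
At (-3, 3): 114.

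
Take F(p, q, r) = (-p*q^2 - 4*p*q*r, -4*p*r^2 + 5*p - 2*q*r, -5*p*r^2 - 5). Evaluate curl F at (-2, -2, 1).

(∇×F)₁ = ∂F₃/∂q − ∂F₂/∂r = 8*p*r + 2*q
(∇×F)₂ = ∂F₁/∂r − ∂F₃/∂p = -4*p*q + 5*r^2
(∇×F)₃ = ∂F₂/∂p − ∂F₁/∂q = 2*p*q + 4*p*r - 4*r^2 + 5
∇×F = (8*p*r + 2*q, -4*p*q + 5*r^2, 2*p*q + 4*p*r - 4*r^2 + 5)
At (-2, -2, 1): (-20, -11, 1).

(-20, -11, 1)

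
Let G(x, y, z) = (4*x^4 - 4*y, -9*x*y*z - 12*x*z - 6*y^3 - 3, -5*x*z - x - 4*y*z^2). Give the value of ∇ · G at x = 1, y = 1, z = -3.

44

∂G₁/∂x = 16*x^3
∂G₂/∂y = -9*x*z - 18*y^2
∂G₃/∂z = -5*x - 8*y*z
∇·G = 16*x^3 - 9*x*z - 5*x - 18*y^2 - 8*y*z
At (1, 1, -3): 44.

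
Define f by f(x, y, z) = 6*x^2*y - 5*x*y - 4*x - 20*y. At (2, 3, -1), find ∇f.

∂f/∂x = 12*x*y - 5*y - 4
∂f/∂y = 6*x^2 - 5*x - 20
∂f/∂z = 0
∇f = (12*x*y - 5*y - 4, 6*x^2 - 5*x - 20, 0)
At (2, 3, -1): (53, -6, 0).

(53, -6, 0)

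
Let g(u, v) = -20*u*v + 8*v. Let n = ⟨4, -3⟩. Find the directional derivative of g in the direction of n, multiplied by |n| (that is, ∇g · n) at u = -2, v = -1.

-64

∂g/∂u = -20*v
∂g/∂v = -20*u + 8
∇g at (-2, -1) = (20, 48)
∇g · n = (20)(4) + (48)(-3) = -64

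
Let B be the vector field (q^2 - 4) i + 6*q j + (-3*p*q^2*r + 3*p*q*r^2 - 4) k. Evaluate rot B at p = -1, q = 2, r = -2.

(-36, -48, -4)

(∇×B)₁ = ∂B₃/∂q − ∂B₂/∂r = -6*p*q*r + 3*p*r^2
(∇×B)₂ = ∂B₁/∂r − ∂B₃/∂p = 3*q^2*r - 3*q*r^2
(∇×B)₃ = ∂B₂/∂p − ∂B₁/∂q = -2*q
∇×B = (-6*p*q*r + 3*p*r^2, 3*q^2*r - 3*q*r^2, -2*q)
At (-1, 2, -2): (-36, -48, -4).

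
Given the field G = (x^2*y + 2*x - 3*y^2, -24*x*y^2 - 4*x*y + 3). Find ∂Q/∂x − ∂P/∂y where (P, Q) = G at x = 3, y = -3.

-231

∂G₂/∂x = -24*y^2 - 4*y
∂G₁/∂y = x^2 - 6*y
Scalar curl = -x^2 - 24*y^2 + 2*y
At (3, -3): -231.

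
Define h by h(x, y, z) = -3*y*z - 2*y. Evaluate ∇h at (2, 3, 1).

(0, -5, -9)

∂h/∂x = 0
∂h/∂y = -3*z - 2
∂h/∂z = -3*y
∇h = (0, -3*z - 2, -3*y)
At (2, 3, 1): (0, -5, -9).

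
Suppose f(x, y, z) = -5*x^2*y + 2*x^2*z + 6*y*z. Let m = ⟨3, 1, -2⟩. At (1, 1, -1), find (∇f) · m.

∂f/∂x = -10*x*y + 4*x*z
∂f/∂y = -5*x^2 + 6*z
∂f/∂z = 2*x^2 + 6*y
∇f at (1, 1, -1) = (-14, -11, 8)
∇f · m = (-14)(3) + (-11)(1) + (8)(-2) = -69

-69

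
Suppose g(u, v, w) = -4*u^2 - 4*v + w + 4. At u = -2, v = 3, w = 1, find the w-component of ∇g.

(∇g)_3 = ∂g/∂w = 1
At (-2, 3, 1): 1.

1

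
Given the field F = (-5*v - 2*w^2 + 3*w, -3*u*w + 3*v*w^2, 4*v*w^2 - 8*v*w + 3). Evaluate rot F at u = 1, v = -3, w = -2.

(-1, 11, 11)

(∇×F)₁ = ∂F₃/∂v − ∂F₂/∂w = 3*u - 6*v*w + 4*w^2 - 8*w
(∇×F)₂ = ∂F₁/∂w − ∂F₃/∂u = -4*w + 3
(∇×F)₃ = ∂F₂/∂u − ∂F₁/∂v = -3*w + 5
∇×F = (3*u - 6*v*w + 4*w^2 - 8*w, -4*w + 3, -3*w + 5)
At (1, -3, -2): (-1, 11, 11).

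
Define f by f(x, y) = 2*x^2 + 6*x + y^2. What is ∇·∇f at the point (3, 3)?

∂²f/∂x² = 4
∂²f/∂y² = 2
∇²f = 6
At (3, 3): 6.

6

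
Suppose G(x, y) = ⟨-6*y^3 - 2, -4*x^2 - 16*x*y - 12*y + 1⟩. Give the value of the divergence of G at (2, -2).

∂G₁/∂x = 0
∂G₂/∂y = -16*x - 12
∇·G = -16*x - 12
At (2, -2): -44.

-44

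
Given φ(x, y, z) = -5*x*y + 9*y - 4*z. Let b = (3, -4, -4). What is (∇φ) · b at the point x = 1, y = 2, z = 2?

-30

∂φ/∂x = -5*y
∂φ/∂y = -5*x + 9
∂φ/∂z = -4
∇φ at (1, 2, 2) = (-10, 4, -4)
∇φ · b = (-10)(3) + (4)(-4) + (-4)(-4) = -30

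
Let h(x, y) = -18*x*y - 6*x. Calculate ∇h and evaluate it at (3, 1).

∂h/∂x = -18*y - 6
∂h/∂y = -18*x
∇h = (-18*y - 6, -18*x)
At (3, 1): (-24, -54).

(-24, -54)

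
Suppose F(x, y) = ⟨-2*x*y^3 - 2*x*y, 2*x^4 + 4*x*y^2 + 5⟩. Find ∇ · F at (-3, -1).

∂F₁/∂x = -2*y^3 - 2*y
∂F₂/∂y = 8*x*y
∇·F = 8*x*y - 2*y^3 - 2*y
At (-3, -1): 28.

28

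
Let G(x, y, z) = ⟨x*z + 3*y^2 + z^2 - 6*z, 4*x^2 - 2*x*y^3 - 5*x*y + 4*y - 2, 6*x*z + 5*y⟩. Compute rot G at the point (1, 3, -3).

(∇×G)₁ = ∂G₃/∂y − ∂G₂/∂z = 5
(∇×G)₂ = ∂G₁/∂z − ∂G₃/∂x = x - 4*z - 6
(∇×G)₃ = ∂G₂/∂x − ∂G₁/∂y = 8*x - 2*y^3 - 11*y
∇×G = (5, x - 4*z - 6, 8*x - 2*y^3 - 11*y)
At (1, 3, -3): (5, 7, -79).

(5, 7, -79)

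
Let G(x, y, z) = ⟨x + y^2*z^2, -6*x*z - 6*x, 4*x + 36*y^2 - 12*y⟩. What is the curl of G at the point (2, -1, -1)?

(∇×G)₁ = ∂G₃/∂y − ∂G₂/∂z = 6*x + 72*y - 12
(∇×G)₂ = ∂G₁/∂z − ∂G₃/∂x = 2*y^2*z - 4
(∇×G)₃ = ∂G₂/∂x − ∂G₁/∂y = -2*y*z^2 - 6*z - 6
∇×G = (6*x + 72*y - 12, 2*y^2*z - 4, -2*y*z^2 - 6*z - 6)
At (2, -1, -1): (-72, -6, 2).

(-72, -6, 2)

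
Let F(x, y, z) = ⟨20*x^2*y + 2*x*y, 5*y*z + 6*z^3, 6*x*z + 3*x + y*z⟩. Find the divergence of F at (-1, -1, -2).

∂F₁/∂x = 40*x*y + 2*y
∂F₂/∂y = 5*z
∂F₃/∂z = 6*x + y
∇·F = 40*x*y + 6*x + 3*y + 5*z
At (-1, -1, -2): 21.

21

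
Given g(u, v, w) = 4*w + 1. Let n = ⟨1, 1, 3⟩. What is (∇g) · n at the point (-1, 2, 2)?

12

∂g/∂u = 0
∂g/∂v = 0
∂g/∂w = 4
∇g at (-1, 2, 2) = (0, 0, 4)
∇g · n = (0)(1) + (0)(1) + (4)(3) = 12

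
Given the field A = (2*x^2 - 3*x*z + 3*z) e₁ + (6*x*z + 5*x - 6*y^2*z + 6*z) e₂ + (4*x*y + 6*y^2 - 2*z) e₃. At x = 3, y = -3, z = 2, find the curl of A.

(6, 6, 17)

(∇×A)₁ = ∂A₃/∂y − ∂A₂/∂z = -2*x + 6*y^2 + 12*y - 6
(∇×A)₂ = ∂A₁/∂z − ∂A₃/∂x = -3*x - 4*y + 3
(∇×A)₃ = ∂A₂/∂x − ∂A₁/∂y = 6*z + 5
∇×A = (-2*x + 6*y^2 + 12*y - 6, -3*x - 4*y + 3, 6*z + 5)
At (3, -3, 2): (6, 6, 17).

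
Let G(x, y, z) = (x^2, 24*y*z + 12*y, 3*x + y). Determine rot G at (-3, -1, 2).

(∇×G)₁ = ∂G₃/∂y − ∂G₂/∂z = -24*y + 1
(∇×G)₂ = ∂G₁/∂z − ∂G₃/∂x = -3
(∇×G)₃ = ∂G₂/∂x − ∂G₁/∂y = 0
∇×G = (-24*y + 1, -3, 0)
At (-3, -1, 2): (25, -3, 0).

(25, -3, 0)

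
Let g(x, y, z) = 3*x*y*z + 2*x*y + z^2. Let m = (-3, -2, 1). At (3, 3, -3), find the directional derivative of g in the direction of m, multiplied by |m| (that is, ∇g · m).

126

∂g/∂x = 3*y*z + 2*y
∂g/∂y = 3*x*z + 2*x
∂g/∂z = 3*x*y + 2*z
∇g at (3, 3, -3) = (-21, -21, 21)
∇g · m = (-21)(-3) + (-21)(-2) + (21)(1) = 126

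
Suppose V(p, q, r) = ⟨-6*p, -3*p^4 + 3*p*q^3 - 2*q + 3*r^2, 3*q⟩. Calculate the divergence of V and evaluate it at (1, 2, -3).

28

∂V₁/∂p = -6
∂V₂/∂q = 9*p*q^2 - 2
∂V₃/∂r = 0
∇·V = 9*p*q^2 - 8
At (1, 2, -3): 28.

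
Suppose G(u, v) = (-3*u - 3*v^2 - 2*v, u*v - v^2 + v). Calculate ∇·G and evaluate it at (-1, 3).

-9

∂G₁/∂u = -3
∂G₂/∂v = u - 2*v + 1
∇·G = u - 2*v - 2
At (-1, 3): -9.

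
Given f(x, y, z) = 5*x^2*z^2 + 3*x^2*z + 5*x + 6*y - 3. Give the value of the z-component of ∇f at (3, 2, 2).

207

(∇f)_3 = ∂f/∂z = 10*x^2*z + 3*x^2
At (3, 2, 2): 207.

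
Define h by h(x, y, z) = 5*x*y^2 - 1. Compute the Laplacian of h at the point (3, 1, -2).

∂²h/∂x² = 0
∂²h/∂y² = 10*x
∂²h/∂z² = 0
∇²h = 10*x
At (3, 1, -2): 30.

30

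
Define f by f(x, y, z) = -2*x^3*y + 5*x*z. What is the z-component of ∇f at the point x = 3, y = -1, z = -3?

15

(∇f)_3 = ∂f/∂z = 5*x
At (3, -1, -3): 15.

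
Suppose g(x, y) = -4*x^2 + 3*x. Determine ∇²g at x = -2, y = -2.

-8

∂²g/∂x² = -8
∂²g/∂y² = 0
∇²g = -8
At (-2, -2): -8.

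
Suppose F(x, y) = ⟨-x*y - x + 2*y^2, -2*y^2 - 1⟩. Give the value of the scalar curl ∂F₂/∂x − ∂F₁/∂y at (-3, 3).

∂F₂/∂x = 0
∂F₁/∂y = -x + 4*y
Scalar curl = x - 4*y
At (-3, 3): -15.

-15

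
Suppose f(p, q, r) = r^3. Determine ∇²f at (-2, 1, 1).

∂²f/∂p² = 0
∂²f/∂q² = 0
∂²f/∂r² = 6*r
∇²f = 6*r
At (-2, 1, 1): 6.

6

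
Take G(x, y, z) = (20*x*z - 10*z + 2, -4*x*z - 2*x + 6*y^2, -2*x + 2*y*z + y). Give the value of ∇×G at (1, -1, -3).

(-1, 12, 10)

(∇×G)₁ = ∂G₃/∂y − ∂G₂/∂z = 4*x + 2*z + 1
(∇×G)₂ = ∂G₁/∂z − ∂G₃/∂x = 20*x - 8
(∇×G)₃ = ∂G₂/∂x − ∂G₁/∂y = -4*z - 2
∇×G = (4*x + 2*z + 1, 20*x - 8, -4*z - 2)
At (1, -1, -3): (-1, 12, 10).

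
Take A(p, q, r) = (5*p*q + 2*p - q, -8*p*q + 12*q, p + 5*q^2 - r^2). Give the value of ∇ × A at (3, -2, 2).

(∇×A)₁ = ∂A₃/∂q − ∂A₂/∂r = 10*q
(∇×A)₂ = ∂A₁/∂r − ∂A₃/∂p = -1
(∇×A)₃ = ∂A₂/∂p − ∂A₁/∂q = -5*p - 8*q + 1
∇×A = (10*q, -1, -5*p - 8*q + 1)
At (3, -2, 2): (-20, -1, 2).

(-20, -1, 2)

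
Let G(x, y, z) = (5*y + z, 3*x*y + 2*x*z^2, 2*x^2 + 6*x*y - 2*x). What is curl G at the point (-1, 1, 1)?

(∇×G)₁ = ∂G₃/∂y − ∂G₂/∂z = -4*x*z + 6*x
(∇×G)₂ = ∂G₁/∂z − ∂G₃/∂x = -4*x - 6*y + 3
(∇×G)₃ = ∂G₂/∂x − ∂G₁/∂y = 3*y + 2*z^2 - 5
∇×G = (-4*x*z + 6*x, -4*x - 6*y + 3, 3*y + 2*z^2 - 5)
At (-1, 1, 1): (-2, 1, 0).

(-2, 1, 0)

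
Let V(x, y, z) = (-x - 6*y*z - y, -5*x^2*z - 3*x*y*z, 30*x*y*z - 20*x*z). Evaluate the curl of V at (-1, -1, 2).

(∇×V)₁ = ∂V₃/∂y − ∂V₂/∂z = 5*x^2 + 3*x*y + 30*x*z
(∇×V)₂ = ∂V₁/∂z − ∂V₃/∂x = -30*y*z - 6*y + 20*z
(∇×V)₃ = ∂V₂/∂x − ∂V₁/∂y = -10*x*z - 3*y*z + 6*z + 1
∇×V = (5*x^2 + 3*x*y + 30*x*z, -30*y*z - 6*y + 20*z, -10*x*z - 3*y*z + 6*z + 1)
At (-1, -1, 2): (-52, 106, 39).

(-52, 106, 39)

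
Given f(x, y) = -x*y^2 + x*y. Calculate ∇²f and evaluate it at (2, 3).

∂²f/∂x² = 0
∂²f/∂y² = -2*x
∇²f = -2*x
At (2, 3): -4.

-4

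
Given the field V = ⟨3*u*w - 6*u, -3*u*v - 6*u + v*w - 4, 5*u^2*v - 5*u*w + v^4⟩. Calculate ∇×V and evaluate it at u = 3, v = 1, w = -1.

(∇×V)₁ = ∂V₃/∂v − ∂V₂/∂w = 5*u^2 + 4*v^3 - v
(∇×V)₂ = ∂V₁/∂w − ∂V₃/∂u = -10*u*v + 3*u + 5*w
(∇×V)₃ = ∂V₂/∂u − ∂V₁/∂v = -3*v - 6
∇×V = (5*u^2 + 4*v^3 - v, -10*u*v + 3*u + 5*w, -3*v - 6)
At (3, 1, -1): (48, -26, -9).

(48, -26, -9)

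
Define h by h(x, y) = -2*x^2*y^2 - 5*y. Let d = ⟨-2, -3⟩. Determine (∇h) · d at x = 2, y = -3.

∂h/∂x = -4*x*y^2
∂h/∂y = -4*x^2*y - 5
∇h at (2, -3) = (-72, 43)
∇h · d = (-72)(-2) + (43)(-3) = 15

15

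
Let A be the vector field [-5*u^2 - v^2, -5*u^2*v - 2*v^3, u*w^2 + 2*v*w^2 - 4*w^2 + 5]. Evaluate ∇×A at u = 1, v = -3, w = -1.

(2, -1, 24)

(∇×A)₁ = ∂A₃/∂v − ∂A₂/∂w = 2*w^2
(∇×A)₂ = ∂A₁/∂w − ∂A₃/∂u = -w^2
(∇×A)₃ = ∂A₂/∂u − ∂A₁/∂v = -10*u*v + 2*v
∇×A = (2*w^2, -w^2, -10*u*v + 2*v)
At (1, -3, -1): (2, -1, 24).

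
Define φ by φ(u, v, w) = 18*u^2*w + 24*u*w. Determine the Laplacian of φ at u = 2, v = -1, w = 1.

36

∂²φ/∂u² = 36*w
∂²φ/∂v² = 0
∂²φ/∂w² = 0
∇²φ = 36*w
At (2, -1, 1): 36.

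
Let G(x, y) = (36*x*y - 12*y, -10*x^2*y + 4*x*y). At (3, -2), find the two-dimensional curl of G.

∂G₂/∂x = -20*x*y + 4*y
∂G₁/∂y = 36*x - 12
Scalar curl = -20*x*y - 36*x + 4*y + 12
At (3, -2): 16.

16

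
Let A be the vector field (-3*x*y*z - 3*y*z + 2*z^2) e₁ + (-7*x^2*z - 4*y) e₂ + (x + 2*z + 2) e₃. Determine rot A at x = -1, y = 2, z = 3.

(∇×A)₁ = ∂A₃/∂y − ∂A₂/∂z = 7*x^2
(∇×A)₂ = ∂A₁/∂z − ∂A₃/∂x = -3*x*y - 3*y + 4*z - 1
(∇×A)₃ = ∂A₂/∂x − ∂A₁/∂y = -11*x*z + 3*z
∇×A = (7*x^2, -3*x*y - 3*y + 4*z - 1, -11*x*z + 3*z)
At (-1, 2, 3): (7, 11, 42).

(7, 11, 42)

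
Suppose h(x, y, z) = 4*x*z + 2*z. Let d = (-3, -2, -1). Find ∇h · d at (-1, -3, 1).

-10

∂h/∂x = 4*z
∂h/∂y = 0
∂h/∂z = 4*x + 2
∇h at (-1, -3, 1) = (4, 0, -2)
∇h · d = (4)(-3) + (0)(-2) + (-2)(-1) = -10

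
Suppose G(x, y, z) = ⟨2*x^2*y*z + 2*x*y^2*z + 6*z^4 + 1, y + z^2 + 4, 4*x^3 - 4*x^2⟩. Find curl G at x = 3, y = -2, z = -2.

(∇×G)₁ = ∂G₃/∂y − ∂G₂/∂z = -2*z
(∇×G)₂ = ∂G₁/∂z − ∂G₃/∂x = 2*x^2*y - 12*x^2 + 2*x*y^2 + 8*x + 24*z^3
(∇×G)₃ = ∂G₂/∂x − ∂G₁/∂y = -2*x^2*z - 4*x*y*z
∇×G = (-2*z, 2*x^2*y - 12*x^2 + 2*x*y^2 + 8*x + 24*z^3, -2*x^2*z - 4*x*y*z)
At (3, -2, -2): (4, -288, -12).

(4, -288, -12)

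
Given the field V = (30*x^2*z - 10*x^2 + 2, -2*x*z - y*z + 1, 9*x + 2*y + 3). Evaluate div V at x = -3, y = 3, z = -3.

∂V₁/∂x = 60*x*z - 20*x
∂V₂/∂y = -z
∂V₃/∂z = 0
∇·V = 60*x*z - 20*x - z
At (-3, 3, -3): 603.

603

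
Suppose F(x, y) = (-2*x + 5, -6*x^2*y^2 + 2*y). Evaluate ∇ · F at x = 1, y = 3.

∂F₁/∂x = -2
∂F₂/∂y = -12*x^2*y + 2
∇·F = -12*x^2*y
At (1, 3): -36.

-36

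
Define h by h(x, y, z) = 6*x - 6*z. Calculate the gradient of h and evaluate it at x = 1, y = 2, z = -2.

∂h/∂x = 6
∂h/∂y = 0
∂h/∂z = -6
∇h = (6, 0, -6)
At (1, 2, -2): (6, 0, -6).

(6, 0, -6)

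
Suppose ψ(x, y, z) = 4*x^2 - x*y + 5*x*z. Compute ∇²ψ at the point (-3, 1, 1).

∂²ψ/∂x² = 8
∂²ψ/∂y² = 0
∂²ψ/∂z² = 0
∇²ψ = 8
At (-3, 1, 1): 8.

8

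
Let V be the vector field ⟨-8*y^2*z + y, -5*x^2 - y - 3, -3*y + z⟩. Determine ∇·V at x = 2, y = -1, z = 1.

∂V₁/∂x = 0
∂V₂/∂y = -1
∂V₃/∂z = 1
∇·V = 0
At (2, -1, 1): 0.

0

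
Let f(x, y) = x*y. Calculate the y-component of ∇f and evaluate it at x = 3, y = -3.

(∇f)_2 = ∂f/∂y = x
At (3, -3): 3.

3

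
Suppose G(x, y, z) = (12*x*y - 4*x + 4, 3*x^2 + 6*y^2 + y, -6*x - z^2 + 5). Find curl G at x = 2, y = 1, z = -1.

(∇×G)₁ = ∂G₃/∂y − ∂G₂/∂z = 0
(∇×G)₂ = ∂G₁/∂z − ∂G₃/∂x = 6
(∇×G)₃ = ∂G₂/∂x − ∂G₁/∂y = -6*x
∇×G = (0, 6, -6*x)
At (2, 1, -1): (0, 6, -12).

(0, 6, -12)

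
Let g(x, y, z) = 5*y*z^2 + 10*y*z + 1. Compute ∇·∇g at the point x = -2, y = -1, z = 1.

∂²g/∂x² = 0
∂²g/∂y² = 0
∂²g/∂z² = 10*y
∇²g = 10*y
At (-2, -1, 1): -10.

-10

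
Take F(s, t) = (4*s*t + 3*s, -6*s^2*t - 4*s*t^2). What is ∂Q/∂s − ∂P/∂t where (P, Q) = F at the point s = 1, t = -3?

∂F₂/∂s = -12*s*t - 4*t^2
∂F₁/∂t = 4*s
Scalar curl = -12*s*t - 4*s - 4*t^2
At (1, -3): -4.

-4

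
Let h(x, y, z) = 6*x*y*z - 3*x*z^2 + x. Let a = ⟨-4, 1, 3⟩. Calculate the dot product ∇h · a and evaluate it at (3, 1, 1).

2

∂h/∂x = 6*y*z - 3*z^2 + 1
∂h/∂y = 6*x*z
∂h/∂z = 6*x*y - 6*x*z
∇h at (3, 1, 1) = (4, 18, 0)
∇h · a = (4)(-4) + (18)(1) + (0)(3) = 2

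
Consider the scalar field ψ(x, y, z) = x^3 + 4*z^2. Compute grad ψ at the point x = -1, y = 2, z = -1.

∂ψ/∂x = 3*x^2
∂ψ/∂y = 0
∂ψ/∂z = 8*z
∇ψ = (3*x^2, 0, 8*z)
At (-1, 2, -1): (3, 0, -8).

(3, 0, -8)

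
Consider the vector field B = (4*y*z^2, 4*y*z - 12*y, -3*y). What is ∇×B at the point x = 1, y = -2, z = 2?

(∇×B)₁ = ∂B₃/∂y − ∂B₂/∂z = -4*y - 3
(∇×B)₂ = ∂B₁/∂z − ∂B₃/∂x = 8*y*z
(∇×B)₃ = ∂B₂/∂x − ∂B₁/∂y = -4*z^2
∇×B = (-4*y - 3, 8*y*z, -4*z^2)
At (1, -2, 2): (5, -32, -16).

(5, -32, -16)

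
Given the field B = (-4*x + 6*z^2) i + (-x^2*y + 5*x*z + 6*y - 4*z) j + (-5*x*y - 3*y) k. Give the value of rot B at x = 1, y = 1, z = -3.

(∇×B)₁ = ∂B₃/∂y − ∂B₂/∂z = -10*x + 1
(∇×B)₂ = ∂B₁/∂z − ∂B₃/∂x = 5*y + 12*z
(∇×B)₃ = ∂B₂/∂x − ∂B₁/∂y = -2*x*y + 5*z
∇×B = (-10*x + 1, 5*y + 12*z, -2*x*y + 5*z)
At (1, 1, -3): (-9, -31, -17).

(-9, -31, -17)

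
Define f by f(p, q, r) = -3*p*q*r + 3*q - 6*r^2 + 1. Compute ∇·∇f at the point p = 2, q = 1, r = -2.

-12

∂²f/∂p² = 0
∂²f/∂q² = 0
∂²f/∂r² = -12
∇²f = -12
At (2, 1, -2): -12.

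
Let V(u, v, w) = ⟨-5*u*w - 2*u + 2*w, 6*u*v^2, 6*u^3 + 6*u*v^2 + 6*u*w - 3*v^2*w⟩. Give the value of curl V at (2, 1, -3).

(∇×V)₁ = ∂V₃/∂v − ∂V₂/∂w = 12*u*v - 6*v*w
(∇×V)₂ = ∂V₁/∂w − ∂V₃/∂u = -18*u^2 - 5*u - 6*v^2 - 6*w + 2
(∇×V)₃ = ∂V₂/∂u − ∂V₁/∂v = 6*v^2
∇×V = (12*u*v - 6*v*w, -18*u^2 - 5*u - 6*v^2 - 6*w + 2, 6*v^2)
At (2, 1, -3): (42, -68, 6).

(42, -68, 6)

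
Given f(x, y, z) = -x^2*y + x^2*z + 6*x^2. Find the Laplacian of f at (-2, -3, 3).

24

∂²f/∂x² = 2*(-y + z + 6)
∂²f/∂y² = 0
∂²f/∂z² = 0
∇²f = -2*y + 2*z + 12
At (-2, -3, 3): 24.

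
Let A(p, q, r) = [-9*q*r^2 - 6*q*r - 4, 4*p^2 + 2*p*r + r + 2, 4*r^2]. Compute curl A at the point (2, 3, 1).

(-5, -72, 33)

(∇×A)₁ = ∂A₃/∂q − ∂A₂/∂r = -2*p - 1
(∇×A)₂ = ∂A₁/∂r − ∂A₃/∂p = -18*q*r - 6*q
(∇×A)₃ = ∂A₂/∂p − ∂A₁/∂q = 8*p + 9*r^2 + 8*r
∇×A = (-2*p - 1, -18*q*r - 6*q, 8*p + 9*r^2 + 8*r)
At (2, 3, 1): (-5, -72, 33).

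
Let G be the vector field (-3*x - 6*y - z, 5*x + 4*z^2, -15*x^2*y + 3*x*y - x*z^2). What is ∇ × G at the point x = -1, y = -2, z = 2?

(∇×G)₁ = ∂G₃/∂y − ∂G₂/∂z = -15*x^2 + 3*x - 8*z
(∇×G)₂ = ∂G₁/∂z − ∂G₃/∂x = 30*x*y - 3*y + z^2 - 1
(∇×G)₃ = ∂G₂/∂x − ∂G₁/∂y = 11
∇×G = (-15*x^2 + 3*x - 8*z, 30*x*y - 3*y + z^2 - 1, 11)
At (-1, -2, 2): (-34, 69, 11).

(-34, 69, 11)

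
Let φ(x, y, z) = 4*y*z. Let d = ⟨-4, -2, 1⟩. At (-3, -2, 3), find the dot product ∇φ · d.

∂φ/∂x = 0
∂φ/∂y = 4*z
∂φ/∂z = 4*y
∇φ at (-3, -2, 3) = (0, 12, -8)
∇φ · d = (0)(-4) + (12)(-2) + (-8)(1) = -32

-32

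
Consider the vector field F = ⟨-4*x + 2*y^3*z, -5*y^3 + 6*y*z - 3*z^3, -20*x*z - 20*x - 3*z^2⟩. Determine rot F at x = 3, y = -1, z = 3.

(∇×F)₁ = ∂F₃/∂y − ∂F₂/∂z = -6*y + 9*z^2
(∇×F)₂ = ∂F₁/∂z − ∂F₃/∂x = 2*y^3 + 20*z + 20
(∇×F)₃ = ∂F₂/∂x − ∂F₁/∂y = -6*y^2*z
∇×F = (-6*y + 9*z^2, 2*y^3 + 20*z + 20, -6*y^2*z)
At (3, -1, 3): (87, 78, -18).

(87, 78, -18)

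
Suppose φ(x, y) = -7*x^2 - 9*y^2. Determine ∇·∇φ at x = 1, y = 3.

-32

∂²φ/∂x² = -14
∂²φ/∂y² = -18
∇²φ = -32
At (1, 3): -32.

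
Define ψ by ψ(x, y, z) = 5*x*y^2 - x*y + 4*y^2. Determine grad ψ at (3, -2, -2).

∂ψ/∂x = 5*y^2 - y
∂ψ/∂y = 10*x*y - x + 8*y
∂ψ/∂z = 0
∇ψ = (5*y^2 - y, 10*x*y - x + 8*y, 0)
At (3, -2, -2): (22, -79, 0).

(22, -79, 0)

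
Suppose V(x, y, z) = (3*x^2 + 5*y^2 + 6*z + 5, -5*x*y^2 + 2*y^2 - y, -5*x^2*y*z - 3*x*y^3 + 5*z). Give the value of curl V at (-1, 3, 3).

(66, -3, -75)

(∇×V)₁ = ∂V₃/∂y − ∂V₂/∂z = -5*x^2*z - 9*x*y^2
(∇×V)₂ = ∂V₁/∂z − ∂V₃/∂x = 10*x*y*z + 3*y^3 + 6
(∇×V)₃ = ∂V₂/∂x − ∂V₁/∂y = -5*y^2 - 10*y
∇×V = (-5*x^2*z - 9*x*y^2, 10*x*y*z + 3*y^3 + 6, -5*y^2 - 10*y)
At (-1, 3, 3): (66, -3, -75).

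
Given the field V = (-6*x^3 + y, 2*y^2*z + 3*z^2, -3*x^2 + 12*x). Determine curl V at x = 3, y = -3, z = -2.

(∇×V)₁ = ∂V₃/∂y − ∂V₂/∂z = -2*y^2 - 6*z
(∇×V)₂ = ∂V₁/∂z − ∂V₃/∂x = 6*x - 12
(∇×V)₃ = ∂V₂/∂x − ∂V₁/∂y = -1
∇×V = (-2*y^2 - 6*z, 6*x - 12, -1)
At (3, -3, -2): (-6, 6, -1).

(-6, 6, -1)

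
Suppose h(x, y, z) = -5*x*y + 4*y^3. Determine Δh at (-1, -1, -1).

-24

∂²h/∂x² = 0
∂²h/∂y² = 24*y
∂²h/∂z² = 0
∇²h = 24*y
At (-1, -1, -1): -24.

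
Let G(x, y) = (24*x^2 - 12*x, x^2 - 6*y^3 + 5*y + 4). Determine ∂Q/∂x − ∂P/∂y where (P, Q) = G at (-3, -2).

-6

∂G₂/∂x = 2*x
∂G₁/∂y = 0
Scalar curl = 2*x
At (-3, -2): -6.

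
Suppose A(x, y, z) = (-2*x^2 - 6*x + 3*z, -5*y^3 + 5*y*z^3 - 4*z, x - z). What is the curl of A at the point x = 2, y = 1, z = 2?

(∇×A)₁ = ∂A₃/∂y − ∂A₂/∂z = -15*y*z^2 + 4
(∇×A)₂ = ∂A₁/∂z − ∂A₃/∂x = 2
(∇×A)₃ = ∂A₂/∂x − ∂A₁/∂y = 0
∇×A = (-15*y*z^2 + 4, 2, 0)
At (2, 1, 2): (-56, 2, 0).

(-56, 2, 0)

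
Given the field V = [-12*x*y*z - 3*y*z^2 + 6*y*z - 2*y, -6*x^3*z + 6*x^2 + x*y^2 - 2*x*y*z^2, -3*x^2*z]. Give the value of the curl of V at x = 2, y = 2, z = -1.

(32, -36, 83)

(∇×V)₁ = ∂V₃/∂y − ∂V₂/∂z = 6*x^3 + 4*x*y*z
(∇×V)₂ = ∂V₁/∂z − ∂V₃/∂x = -12*x*y + 6*x*z - 6*y*z + 6*y
(∇×V)₃ = ∂V₂/∂x − ∂V₁/∂y = -18*x^2*z + 12*x*z + 12*x + y^2 - 2*y*z^2 + 3*z^2 - 6*z + 2
∇×V = (6*x^3 + 4*x*y*z, -12*x*y + 6*x*z - 6*y*z + 6*y, -18*x^2*z + 12*x*z + 12*x + y^2 - 2*y*z^2 + 3*z^2 - 6*z + 2)
At (2, 2, -1): (32, -36, 83).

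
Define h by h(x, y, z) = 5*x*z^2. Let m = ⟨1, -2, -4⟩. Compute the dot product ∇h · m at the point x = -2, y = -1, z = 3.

∂h/∂x = 5*z^2
∂h/∂y = 0
∂h/∂z = 10*x*z
∇h at (-2, -1, 3) = (45, 0, -60)
∇h · m = (45)(1) + (0)(-2) + (-60)(-4) = 285

285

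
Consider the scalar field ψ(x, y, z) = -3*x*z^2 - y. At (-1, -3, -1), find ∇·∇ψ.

6

∂²ψ/∂x² = 0
∂²ψ/∂y² = 0
∂²ψ/∂z² = -6*x
∇²ψ = -6*x
At (-1, -3, -1): 6.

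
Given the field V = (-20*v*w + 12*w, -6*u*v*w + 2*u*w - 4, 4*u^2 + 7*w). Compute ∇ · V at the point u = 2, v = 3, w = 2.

∂V₁/∂u = 0
∂V₂/∂v = -6*u*w
∂V₃/∂w = 7
∇·V = -6*u*w + 7
At (2, 3, 2): -17.

-17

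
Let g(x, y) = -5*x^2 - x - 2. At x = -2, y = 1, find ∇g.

∂g/∂x = -10*x - 1
∂g/∂y = 0
∇g = (-10*x - 1, 0)
At (-2, 1): (19, 0).

(19, 0)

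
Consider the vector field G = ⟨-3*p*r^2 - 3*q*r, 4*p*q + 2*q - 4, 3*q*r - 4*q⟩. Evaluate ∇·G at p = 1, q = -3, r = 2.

-15

∂G₁/∂p = -3*r^2
∂G₂/∂q = 4*p + 2
∂G₃/∂r = 3*q
∇·G = 4*p + 3*q - 3*r^2 + 2
At (1, -3, 2): -15.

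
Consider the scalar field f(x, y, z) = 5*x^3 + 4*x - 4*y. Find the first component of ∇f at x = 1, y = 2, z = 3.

19

(∇f)_1 = ∂f/∂x = 15*x^2 + 4
At (1, 2, 3): 19.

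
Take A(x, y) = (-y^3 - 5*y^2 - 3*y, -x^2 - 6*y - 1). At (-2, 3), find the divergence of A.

∂A₁/∂x = 0
∂A₂/∂y = -6
∇·A = -6
At (-2, 3): -6.

-6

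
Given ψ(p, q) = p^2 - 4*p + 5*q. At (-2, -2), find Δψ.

∂²ψ/∂p² = 2
∂²ψ/∂q² = 0
∇²ψ = 2
At (-2, -2): 2.

2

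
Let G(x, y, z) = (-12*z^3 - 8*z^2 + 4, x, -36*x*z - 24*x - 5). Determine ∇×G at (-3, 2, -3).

(∇×G)₁ = ∂G₃/∂y − ∂G₂/∂z = 0
(∇×G)₂ = ∂G₁/∂z − ∂G₃/∂x = -36*z^2 + 20*z + 24
(∇×G)₃ = ∂G₂/∂x − ∂G₁/∂y = 1
∇×G = (0, -36*z^2 + 20*z + 24, 1)
At (-3, 2, -3): (0, -360, 1).

(0, -360, 1)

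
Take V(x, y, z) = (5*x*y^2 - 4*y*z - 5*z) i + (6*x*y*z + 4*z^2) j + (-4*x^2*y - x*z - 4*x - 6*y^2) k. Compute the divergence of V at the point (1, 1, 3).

∂V₁/∂x = 5*y^2
∂V₂/∂y = 6*x*z
∂V₃/∂z = -x
∇·V = 6*x*z - x + 5*y^2
At (1, 1, 3): 22.

22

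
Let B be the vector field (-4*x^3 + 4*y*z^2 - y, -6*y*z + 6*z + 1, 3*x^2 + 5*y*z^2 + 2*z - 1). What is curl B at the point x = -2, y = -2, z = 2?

(∇×B)₁ = ∂B₃/∂y − ∂B₂/∂z = 6*y + 5*z^2 - 6
(∇×B)₂ = ∂B₁/∂z − ∂B₃/∂x = -6*x + 8*y*z
(∇×B)₃ = ∂B₂/∂x − ∂B₁/∂y = -4*z^2 + 1
∇×B = (6*y + 5*z^2 - 6, -6*x + 8*y*z, -4*z^2 + 1)
At (-2, -2, 2): (2, -20, -15).

(2, -20, -15)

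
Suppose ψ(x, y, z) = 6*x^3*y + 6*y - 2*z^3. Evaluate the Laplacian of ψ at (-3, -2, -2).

∂²ψ/∂x² = 36*x*y
∂²ψ/∂y² = 0
∂²ψ/∂z² = -12*z
∇²ψ = 36*x*y - 12*z
At (-3, -2, -2): 240.

240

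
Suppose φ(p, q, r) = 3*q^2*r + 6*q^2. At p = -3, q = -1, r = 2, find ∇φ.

(0, -24, 3)

∂φ/∂p = 0
∂φ/∂q = 6*q*r + 12*q
∂φ/∂r = 3*q^2
∇φ = (0, 6*q*r + 12*q, 3*q^2)
At (-3, -1, 2): (0, -24, 3).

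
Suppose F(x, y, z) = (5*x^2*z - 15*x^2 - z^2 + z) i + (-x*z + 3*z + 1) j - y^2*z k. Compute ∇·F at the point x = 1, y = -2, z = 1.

∂F₁/∂x = 10*x*z - 30*x
∂F₂/∂y = 0
∂F₃/∂z = -y^2
∇·F = 10*x*z - 30*x - y^2
At (1, -2, 1): -24.

-24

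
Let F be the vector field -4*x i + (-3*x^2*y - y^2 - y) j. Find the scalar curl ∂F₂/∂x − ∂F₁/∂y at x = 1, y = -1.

6

∂F₂/∂x = -6*x*y
∂F₁/∂y = 0
Scalar curl = -6*x*y
At (1, -1): 6.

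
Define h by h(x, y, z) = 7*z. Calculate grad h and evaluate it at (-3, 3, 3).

(0, 0, 7)

∂h/∂x = 0
∂h/∂y = 0
∂h/∂z = 7
∇h = (0, 0, 7)
At (-3, 3, 3): (0, 0, 7).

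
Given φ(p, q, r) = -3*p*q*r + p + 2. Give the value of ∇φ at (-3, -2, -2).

∂φ/∂p = -3*q*r + 1
∂φ/∂q = -3*p*r
∂φ/∂r = -3*p*q
∇φ = (-3*q*r + 1, -3*p*r, -3*p*q)
At (-3, -2, -2): (-11, -18, -18).

(-11, -18, -18)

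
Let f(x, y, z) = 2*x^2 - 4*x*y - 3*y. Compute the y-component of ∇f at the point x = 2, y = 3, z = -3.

-11

(∇f)_2 = ∂f/∂y = -4*x - 3
At (2, 3, -3): -11.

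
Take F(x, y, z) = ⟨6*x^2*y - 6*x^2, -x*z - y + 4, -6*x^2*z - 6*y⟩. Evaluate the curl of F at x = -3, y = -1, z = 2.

(∇×F)₁ = ∂F₃/∂y − ∂F₂/∂z = x - 6
(∇×F)₂ = ∂F₁/∂z − ∂F₃/∂x = 12*x*z
(∇×F)₃ = ∂F₂/∂x − ∂F₁/∂y = -6*x^2 - z
∇×F = (x - 6, 12*x*z, -6*x^2 - z)
At (-3, -1, 2): (-9, -72, -56).

(-9, -72, -56)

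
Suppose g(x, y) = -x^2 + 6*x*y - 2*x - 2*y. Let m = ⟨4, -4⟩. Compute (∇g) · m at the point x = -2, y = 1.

88

∂g/∂x = -2*x + 6*y - 2
∂g/∂y = 6*x - 2
∇g at (-2, 1) = (8, -14)
∇g · m = (8)(4) + (-14)(-4) = 88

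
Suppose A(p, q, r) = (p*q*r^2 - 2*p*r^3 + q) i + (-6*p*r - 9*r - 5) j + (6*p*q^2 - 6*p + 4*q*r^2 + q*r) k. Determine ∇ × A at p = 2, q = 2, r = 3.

(108, -102, -37)

(∇×A)₁ = ∂A₃/∂q − ∂A₂/∂r = 12*p*q + 6*p + 4*r^2 + r + 9
(∇×A)₂ = ∂A₁/∂r − ∂A₃/∂p = 2*p*q*r - 6*p*r^2 - 6*q^2 + 6
(∇×A)₃ = ∂A₂/∂p − ∂A₁/∂q = -p*r^2 - 6*r - 1
∇×A = (12*p*q + 6*p + 4*r^2 + r + 9, 2*p*q*r - 6*p*r^2 - 6*q^2 + 6, -p*r^2 - 6*r - 1)
At (2, 2, 3): (108, -102, -37).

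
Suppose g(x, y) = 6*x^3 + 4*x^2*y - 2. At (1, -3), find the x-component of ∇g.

(∇g)_1 = ∂g/∂x = 18*x^2 + 8*x*y
At (1, -3): -6.

-6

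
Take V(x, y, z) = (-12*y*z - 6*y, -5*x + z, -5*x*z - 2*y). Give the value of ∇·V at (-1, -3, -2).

5

∂V₁/∂x = 0
∂V₂/∂y = 0
∂V₃/∂z = -5*x
∇·V = -5*x
At (-1, -3, -2): 5.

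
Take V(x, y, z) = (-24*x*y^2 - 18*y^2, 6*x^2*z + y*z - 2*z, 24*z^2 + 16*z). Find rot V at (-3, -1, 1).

(-51, 0, 72)

(∇×V)₁ = ∂V₃/∂y − ∂V₂/∂z = -6*x^2 - y + 2
(∇×V)₂ = ∂V₁/∂z − ∂V₃/∂x = 0
(∇×V)₃ = ∂V₂/∂x − ∂V₁/∂y = 48*x*y + 12*x*z + 36*y
∇×V = (-6*x^2 - y + 2, 0, 48*x*y + 12*x*z + 36*y)
At (-3, -1, 1): (-51, 0, 72).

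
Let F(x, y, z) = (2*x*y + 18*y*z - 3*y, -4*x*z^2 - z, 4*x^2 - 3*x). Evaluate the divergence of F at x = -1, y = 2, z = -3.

∂F₁/∂x = 2*y
∂F₂/∂y = 0
∂F₃/∂z = 0
∇·F = 2*y
At (-1, 2, -3): 4.

4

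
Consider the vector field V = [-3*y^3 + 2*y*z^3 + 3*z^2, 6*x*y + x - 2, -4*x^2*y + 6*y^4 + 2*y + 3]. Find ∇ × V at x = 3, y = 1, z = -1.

(-10, 24, 18)

(∇×V)₁ = ∂V₃/∂y − ∂V₂/∂z = -4*x^2 + 24*y^3 + 2
(∇×V)₂ = ∂V₁/∂z − ∂V₃/∂x = 8*x*y + 6*y*z^2 + 6*z
(∇×V)₃ = ∂V₂/∂x − ∂V₁/∂y = 9*y^2 + 6*y - 2*z^3 + 1
∇×V = (-4*x^2 + 24*y^3 + 2, 8*x*y + 6*y*z^2 + 6*z, 9*y^2 + 6*y - 2*z^3 + 1)
At (3, 1, -1): (-10, 24, 18).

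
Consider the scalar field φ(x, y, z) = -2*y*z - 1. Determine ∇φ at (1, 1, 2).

∂φ/∂x = 0
∂φ/∂y = -2*z
∂φ/∂z = -2*y
∇φ = (0, -2*z, -2*y)
At (1, 1, 2): (0, -4, -2).

(0, -4, -2)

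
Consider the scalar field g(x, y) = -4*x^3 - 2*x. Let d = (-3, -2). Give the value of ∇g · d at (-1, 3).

∂g/∂x = -12*x^2 - 2
∂g/∂y = 0
∇g at (-1, 3) = (-14, 0)
∇g · d = (-14)(-3) + (0)(-2) = 42

42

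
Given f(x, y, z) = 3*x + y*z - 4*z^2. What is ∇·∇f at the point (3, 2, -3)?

-8

∂²f/∂x² = 0
∂²f/∂y² = 0
∂²f/∂z² = -8
∇²f = -8
At (3, 2, -3): -8.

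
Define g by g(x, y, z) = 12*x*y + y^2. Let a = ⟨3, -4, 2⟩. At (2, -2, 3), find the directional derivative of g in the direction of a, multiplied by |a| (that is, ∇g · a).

-152

∂g/∂x = 12*y
∂g/∂y = 12*x + 2*y
∂g/∂z = 0
∇g at (2, -2, 3) = (-24, 20, 0)
∇g · a = (-24)(3) + (20)(-4) + (0)(2) = -152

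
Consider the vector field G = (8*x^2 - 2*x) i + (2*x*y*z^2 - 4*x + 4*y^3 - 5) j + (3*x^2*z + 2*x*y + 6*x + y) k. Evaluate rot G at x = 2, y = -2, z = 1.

(∇×G)₁ = ∂G₃/∂y − ∂G₂/∂z = -4*x*y*z + 2*x + 1
(∇×G)₂ = ∂G₁/∂z − ∂G₃/∂x = -6*x*z - 2*y - 6
(∇×G)₃ = ∂G₂/∂x − ∂G₁/∂y = 2*y*z^2 - 4
∇×G = (-4*x*y*z + 2*x + 1, -6*x*z - 2*y - 6, 2*y*z^2 - 4)
At (2, -2, 1): (21, -14, -8).

(21, -14, -8)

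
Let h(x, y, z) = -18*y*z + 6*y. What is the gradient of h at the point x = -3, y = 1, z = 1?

∂h/∂x = 0
∂h/∂y = -18*z + 6
∂h/∂z = -18*y
∇h = (0, -18*z + 6, -18*y)
At (-3, 1, 1): (0, -12, -18).

(0, -12, -18)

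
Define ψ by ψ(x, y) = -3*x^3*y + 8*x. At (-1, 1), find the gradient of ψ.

∂ψ/∂x = -9*x^2*y + 8
∂ψ/∂y = -3*x^3
∇ψ = (-9*x^2*y + 8, -3*x^3)
At (-1, 1): (-1, 3).

(-1, 3)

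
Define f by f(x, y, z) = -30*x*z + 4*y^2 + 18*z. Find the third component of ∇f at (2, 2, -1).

-42

(∇f)_3 = ∂f/∂z = -30*x + 18
At (2, 2, -1): -42.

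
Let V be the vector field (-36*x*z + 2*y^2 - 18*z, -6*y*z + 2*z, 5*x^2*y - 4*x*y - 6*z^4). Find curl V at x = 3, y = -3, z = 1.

(∇×V)₁ = ∂V₃/∂y − ∂V₂/∂z = 5*x^2 - 4*x + 6*y - 2
(∇×V)₂ = ∂V₁/∂z − ∂V₃/∂x = -10*x*y - 36*x + 4*y - 18
(∇×V)₃ = ∂V₂/∂x − ∂V₁/∂y = -4*y
∇×V = (5*x^2 - 4*x + 6*y - 2, -10*x*y - 36*x + 4*y - 18, -4*y)
At (3, -3, 1): (13, -48, 12).

(13, -48, 12)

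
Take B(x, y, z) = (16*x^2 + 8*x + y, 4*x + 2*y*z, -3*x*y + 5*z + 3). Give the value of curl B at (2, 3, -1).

(∇×B)₁ = ∂B₃/∂y − ∂B₂/∂z = -3*x - 2*y
(∇×B)₂ = ∂B₁/∂z − ∂B₃/∂x = 3*y
(∇×B)₃ = ∂B₂/∂x − ∂B₁/∂y = 3
∇×B = (-3*x - 2*y, 3*y, 3)
At (2, 3, -1): (-12, 9, 3).

(-12, 9, 3)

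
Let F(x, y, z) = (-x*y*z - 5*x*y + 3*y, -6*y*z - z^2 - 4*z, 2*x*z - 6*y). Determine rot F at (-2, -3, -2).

(-24, -2, -9)

(∇×F)₁ = ∂F₃/∂y − ∂F₂/∂z = 6*y + 2*z - 2
(∇×F)₂ = ∂F₁/∂z − ∂F₃/∂x = -x*y - 2*z
(∇×F)₃ = ∂F₂/∂x − ∂F₁/∂y = x*z + 5*x - 3
∇×F = (6*y + 2*z - 2, -x*y - 2*z, x*z + 5*x - 3)
At (-2, -3, -2): (-24, -2, -9).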